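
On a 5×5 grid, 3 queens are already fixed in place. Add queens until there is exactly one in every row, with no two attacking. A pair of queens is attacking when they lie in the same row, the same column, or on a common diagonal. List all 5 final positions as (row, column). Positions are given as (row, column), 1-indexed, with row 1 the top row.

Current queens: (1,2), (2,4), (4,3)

(1,2) (2,4) (3,1) (4,3) (5,5)

Row 3: attacked by (1,2)→{2,4}; (2,4)→{3,4,5}; (4,3)→{2,3,4}. Safe: 1. Place at column 1.
Row 5: attacked by (1,2)→{2}; (2,4)→{1,4}; (3,1)→{1,3}; (4,3)→{2,3,4}. Safe: 5. Place at column 5.
Columns [2, 4, 1, 3, 5], r−c [-1, -2, 2, 1, 0], r+c [3, 6, 4, 7, 10] are all distinct, so no two queens attack.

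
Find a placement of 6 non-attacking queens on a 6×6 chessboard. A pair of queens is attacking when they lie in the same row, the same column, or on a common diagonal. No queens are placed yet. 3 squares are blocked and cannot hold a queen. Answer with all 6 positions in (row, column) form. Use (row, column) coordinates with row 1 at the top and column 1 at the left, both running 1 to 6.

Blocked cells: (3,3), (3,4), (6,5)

(1,5) (2,3) (3,1) (4,6) (5,4) (6,2)

Row 1: Safe: 1, 2, 3, 4, 5, 6. Place at column 5.
Row 2: attacked by (1,5)→{4,5,6}. Safe: 1, 2, 3. Place at column 3.
Row 3: attacked by (1,5)→{3,5}; (2,3)→{2,3,4}. Blocked: 3,4. Safe: 1, 6. Place at column 1.
Row 4: attacked by (1,5)→{2,5}; (2,3)→{1,3,5}; (3,1)→{1,2}. Safe: 4, 6. Place at column 6.
Row 5: attacked by (1,5)→{1,5}; (2,3)→{3,6}; (3,1)→{1,3}; (4,6)→{5,6}. Safe: 2, 4. Place at column 4.
Row 6: attacked by (1,5)→{5}; (2,3)→{3}; (3,1)→{1,4}; (4,6)→{4,6}; (5,4)→{3,4,5}. Blocked: 5. Safe: 2. Place at column 2.
Columns [5, 3, 1, 6, 4, 2], r−c [-4, -1, 2, -2, 1, 4], r+c [6, 5, 4, 10, 9, 8] are all distinct, so no two queens attack.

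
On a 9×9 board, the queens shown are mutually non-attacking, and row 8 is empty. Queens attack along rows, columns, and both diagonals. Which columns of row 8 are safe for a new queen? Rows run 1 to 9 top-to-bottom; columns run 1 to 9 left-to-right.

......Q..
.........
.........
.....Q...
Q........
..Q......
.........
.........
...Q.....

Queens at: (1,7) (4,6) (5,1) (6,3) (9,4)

(1,7) attacks row 8 at column 7.
(4,6) attacks row 8 at column 6 and diagonals 2.
(5,1) attacks row 8 at column 1 and diagonals 4.
(6,3) attacks row 8 at column 3 and diagonals 1, 5.
(9,4) attacks row 8 at column 4 and diagonals 3, 5.
Attacked columns: {1, 2, 3, 4, 5, 6, 7}. Safe: {8, 9}.

columns 8, 9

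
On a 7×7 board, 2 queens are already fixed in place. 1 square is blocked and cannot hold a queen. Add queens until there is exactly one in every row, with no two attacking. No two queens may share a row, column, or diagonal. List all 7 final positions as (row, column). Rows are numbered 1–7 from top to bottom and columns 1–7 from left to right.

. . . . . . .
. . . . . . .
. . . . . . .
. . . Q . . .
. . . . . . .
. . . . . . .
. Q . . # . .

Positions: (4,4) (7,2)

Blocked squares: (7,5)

(1,6) (2,3) (3,7) (4,4) (5,1) (6,5) (7,2)

Row 1: attacked by (4,4)→{1,4,7}; (7,2)→{2}. Safe: 3, 5, 6. Place at column 6.
Row 2: attacked by (1,6)→{5,6,7}; (4,4)→{2,4,6}; (7,2)→{2,7}. Safe: 1, 3. Place at column 3.
Row 3: attacked by (1,6)→{4,6}; (2,3)→{2,3,4}; (4,4)→{3,4,5}; (7,2)→{2,6}. Safe: 1, 7. Place at column 7.
Row 5: attacked by (1,6)→{2,6}; (2,3)→{3,6}; (3,7)→{5,7}; (4,4)→{3,4,5}; (7,2)→{2,4}. Safe: 1. Place at column 1.
Row 6: attacked by (1,6)→{1,6}; (2,3)→{3,7}; (3,7)→{4,7}; (4,4)→{2,4,6}; (5,1)→{1,2}; (7,2)→{1,2,3}. Safe: 5. Place at column 5.
Columns [6, 3, 7, 4, 1, 5, 2], r−c [-5, -1, -4, 0, 4, 1, 5], r+c [7, 5, 10, 8, 6, 11, 9] are all distinct, so no two queens attack.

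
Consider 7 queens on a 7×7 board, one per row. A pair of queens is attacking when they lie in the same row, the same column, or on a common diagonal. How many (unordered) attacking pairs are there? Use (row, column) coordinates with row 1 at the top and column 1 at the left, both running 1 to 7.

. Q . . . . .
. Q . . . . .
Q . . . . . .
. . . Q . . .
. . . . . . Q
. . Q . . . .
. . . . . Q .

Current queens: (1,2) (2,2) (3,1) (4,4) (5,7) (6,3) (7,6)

Same column: (1,2)–(2,2) (column 2).
Same diagonal: (2,2)–(3,1) (|2−3| = |2−1| = 1); (2,2)–(4,4) (|2−4| = |2−4| = 2).
Total attacking pairs: 3.

3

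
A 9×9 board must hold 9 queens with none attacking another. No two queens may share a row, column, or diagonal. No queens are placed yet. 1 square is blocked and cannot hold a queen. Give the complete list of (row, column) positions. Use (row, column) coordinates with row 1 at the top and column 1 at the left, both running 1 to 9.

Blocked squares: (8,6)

Row 1: Safe: 1, 2, 3, 4, 5, 6, 7, 8, 9. Place at column 1.
Row 2: attacked by (1,1)→{1,2}. Safe: 3, 4, 5, 6, 7, 8, 9. Place at column 5.
Row 3: attacked by (1,1)→{1,3}; (2,5)→{4,5,6}. Safe: 2, 7, 8, 9. Place at column 9.
Row 4: attacked by (1,1)→{1,4}; (2,5)→{3,5,7}; (3,9)→{8,9}. Safe: 2, 6. Place at column 6.
Row 5: attacked by (1,1)→{1,5}; (2,5)→{2,5,8}; (3,9)→{7,9}; (4,6)→{5,6,7}. Safe: 3, 4. Place at column 4.
Row 6: attacked by (1,1)→{1,6}; (2,5)→{1,5,9}; (3,9)→{6,9}; (4,6)→{4,6,8}; (5,4)→{3,4,5}. Safe: 2, 7. Place at column 2.
Row 7: attacked by (1,1)→{1,7}; (2,5)→{5}; (3,9)→{5,9}; (4,6)→{3,6,9}; (5,4)→{2,4,6}; (6,2)→{1,2,3}. Safe: 8. Place at column 8.
Row 8: attacked by (1,1)→{1,8}; (2,5)→{5}; (3,9)→{4,9}; (4,6)→{2,6}; (5,4)→{1,4,7}; (6,2)→{2,4}; (7,8)→{7,8,9}. Blocked: 6. Safe: 3. Place at column 3.
Row 9: attacked by (1,1)→{1,9}; (2,5)→{5}; (3,9)→{3,9}; (4,6)→{1,6}; (5,4)→{4,8}; (6,2)→{2,5}; (7,8)→{6,8}; (8,3)→{2,3,4}. Safe: 7. Place at column 7.
Columns [1, 5, 9, 6, 4, 2, 8, 3, 7], r−c [0, -3, -6, -2, 1, 4, -1, 5, 2], r+c [2, 7, 12, 10, 9, 8, 15, 11, 16] are all distinct, so no two queens attack.

(1,1) (2,5) (3,9) (4,6) (5,4) (6,2) (7,8) (8,3) (9,7)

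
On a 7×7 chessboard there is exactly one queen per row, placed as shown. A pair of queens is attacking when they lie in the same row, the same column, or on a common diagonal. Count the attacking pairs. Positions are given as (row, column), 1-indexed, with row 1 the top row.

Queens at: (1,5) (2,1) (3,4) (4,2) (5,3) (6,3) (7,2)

5

Same column: (4,2)–(7,2) (column 2); (5,3)–(6,3) (column 3).
Same diagonal: (1,5)–(4,2) (|1−4| = |5−2| = 3); (4,2)–(5,3) (|4−5| = |2−3| = 1); (6,3)–(7,2) (|6−7| = |3−2| = 1).
Total attacking pairs: 5.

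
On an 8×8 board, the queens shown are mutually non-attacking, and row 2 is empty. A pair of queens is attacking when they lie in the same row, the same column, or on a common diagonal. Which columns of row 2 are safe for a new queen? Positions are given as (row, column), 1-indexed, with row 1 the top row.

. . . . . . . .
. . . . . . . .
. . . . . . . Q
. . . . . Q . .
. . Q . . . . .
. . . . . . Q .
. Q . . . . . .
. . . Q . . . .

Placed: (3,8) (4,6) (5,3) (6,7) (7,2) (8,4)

(3,8) attacks row 2 at column 8 and diagonals 7.
(4,6) attacks row 2 at column 6 and diagonals 4, 8.
(5,3) attacks row 2 at column 3 and diagonals 6.
(6,7) attacks row 2 at column 7 and diagonals 3.
(7,2) attacks row 2 at column 2 and diagonals 7.
(8,4) attacks row 2 at column 4.
Attacked columns: {2, 3, 4, 6, 7, 8}. Safe: {1, 5}.

columns 1, 5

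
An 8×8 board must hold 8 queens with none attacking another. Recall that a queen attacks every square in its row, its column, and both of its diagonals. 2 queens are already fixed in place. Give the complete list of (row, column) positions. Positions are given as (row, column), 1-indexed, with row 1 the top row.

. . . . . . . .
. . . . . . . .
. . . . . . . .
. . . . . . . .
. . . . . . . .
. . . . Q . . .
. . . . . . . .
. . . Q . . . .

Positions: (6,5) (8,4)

(1,8) (2,3) (3,1) (4,6) (5,2) (6,5) (7,7) (8,4)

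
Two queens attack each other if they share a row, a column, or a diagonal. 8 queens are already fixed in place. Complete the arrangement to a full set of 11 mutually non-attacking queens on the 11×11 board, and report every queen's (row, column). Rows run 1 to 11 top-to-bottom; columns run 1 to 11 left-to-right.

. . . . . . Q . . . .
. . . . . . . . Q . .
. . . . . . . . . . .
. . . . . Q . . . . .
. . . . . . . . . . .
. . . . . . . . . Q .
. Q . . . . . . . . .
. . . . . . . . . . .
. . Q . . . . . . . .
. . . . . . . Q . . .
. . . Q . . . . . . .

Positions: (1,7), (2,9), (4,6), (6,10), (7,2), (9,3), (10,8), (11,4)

(1,7) (2,9) (3,11) (4,6) (5,1) (6,10) (7,2) (8,5) (9,3) (10,8) (11,4)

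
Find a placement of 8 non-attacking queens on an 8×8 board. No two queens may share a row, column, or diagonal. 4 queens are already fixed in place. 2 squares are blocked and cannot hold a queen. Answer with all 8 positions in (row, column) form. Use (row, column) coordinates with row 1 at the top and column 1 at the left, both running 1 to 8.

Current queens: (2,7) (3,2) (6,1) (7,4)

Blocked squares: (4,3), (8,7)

(1,3) (2,7) (3,2) (4,8) (5,5) (6,1) (7,4) (8,6)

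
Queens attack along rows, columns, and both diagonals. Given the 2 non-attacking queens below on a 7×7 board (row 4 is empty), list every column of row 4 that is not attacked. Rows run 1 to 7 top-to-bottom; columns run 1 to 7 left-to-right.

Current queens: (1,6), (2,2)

(1,6) attacks row 4 at column 6 and diagonals 3.
(2,2) attacks row 4 at column 2 and diagonals 4.
Attacked columns: {2, 3, 4, 6}. Safe: {1, 5, 7}.

columns 1, 5, 7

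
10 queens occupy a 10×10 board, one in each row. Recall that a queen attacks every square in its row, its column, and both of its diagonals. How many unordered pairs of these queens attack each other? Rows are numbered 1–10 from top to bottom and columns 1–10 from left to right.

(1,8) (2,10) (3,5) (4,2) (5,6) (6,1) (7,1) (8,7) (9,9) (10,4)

Same column: (6,1)–(7,1) (column 1).
Same diagonal: (3,5)–(7,1) (|3−7| = |5−1| = 4); (7,1)–(10,4) (|7−10| = |1−4| = 3).
Total attacking pairs: 3.

3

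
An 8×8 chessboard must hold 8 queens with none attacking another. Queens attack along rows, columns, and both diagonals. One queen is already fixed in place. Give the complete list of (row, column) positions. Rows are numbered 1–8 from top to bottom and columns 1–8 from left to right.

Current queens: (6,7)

(1,1) (2,5) (3,8) (4,6) (5,3) (6,7) (7,2) (8,4)

Row 1: attacked by (6,7)→{2,7}. Safe: 1, 3, 4, 5, 6, 8. Place at column 1.
Row 2: attacked by (1,1)→{1,2}; (6,7)→{3,7}. Safe: 4, 5, 6, 8. Place at column 5.
Row 3: attacked by (1,1)→{1,3}; (2,5)→{4,5,6}; (6,7)→{4,7}. Safe: 2, 8. Place at column 8.
Row 4: attacked by (1,1)→{1,4}; (2,5)→{3,5,7}; (3,8)→{7,8}; (6,7)→{5,7}. Safe: 2, 6. Place at column 6.
Row 5: attacked by (1,1)→{1,5}; (2,5)→{2,5,8}; (3,8)→{6,8}; (4,6)→{5,6,7}; (6,7)→{6,7,8}. Safe: 3, 4. Place at column 3.
Row 7: attacked by (1,1)→{1,7}; (2,5)→{5}; (3,8)→{4,8}; (4,6)→{3,6}; (5,3)→{1,3,5}; (6,7)→{6,7,8}. Safe: 2. Place at column 2.
Row 8: attacked by (1,1)→{1,8}; (2,5)→{5}; (3,8)→{3,8}; (4,6)→{2,6}; (5,3)→{3,6}; (6,7)→{5,7}; (7,2)→{1,2,3}. Safe: 4. Place at column 4.
Columns [1, 5, 8, 6, 3, 7, 2, 4], r−c [0, -3, -5, -2, 2, -1, 5, 4], r+c [2, 7, 11, 10, 8, 13, 9, 12] are all distinct, so no two queens attack.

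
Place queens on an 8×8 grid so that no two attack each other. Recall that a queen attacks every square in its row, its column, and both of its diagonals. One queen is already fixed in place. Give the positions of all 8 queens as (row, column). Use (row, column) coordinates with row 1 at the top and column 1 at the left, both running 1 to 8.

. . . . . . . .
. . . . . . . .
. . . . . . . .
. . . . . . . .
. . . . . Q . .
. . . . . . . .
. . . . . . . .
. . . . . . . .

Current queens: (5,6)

Row 1: attacked by (5,6)→{2,6}. Safe: 1, 3, 4, 5, 7, 8. Place at column 4.
Row 2: attacked by (1,4)→{3,4,5}; (5,6)→{3,6}. Safe: 1, 2, 7, 8. Place at column 2.
Row 3: attacked by (1,4)→{2,4,6}; (2,2)→{1,2,3}; (5,6)→{4,6,8}. Safe: 5, 7. Place at column 5.
Row 4: attacked by (1,4)→{1,4,7}; (2,2)→{2,4}; (3,5)→{4,5,6}; (5,6)→{5,6,7}. Safe: 3, 8. Place at column 8.
Row 6: attacked by (1,4)→{4}; (2,2)→{2,6}; (3,5)→{2,5,8}; (4,8)→{6,8}; (5,6)→{5,6,7}. Safe: 1, 3. Place at column 1.
Row 7: attacked by (1,4)→{4}; (2,2)→{2,7}; (3,5)→{1,5}; (4,8)→{5,8}; (5,6)→{4,6,8}; (6,1)→{1,2}. Safe: 3. Place at column 3.
Row 8: attacked by (1,4)→{4}; (2,2)→{2,8}; (3,5)→{5}; (4,8)→{4,8}; (5,6)→{3,6}; (6,1)→{1,3}; (7,3)→{2,3,4}. Safe: 7. Place at column 7.
Columns [4, 2, 5, 8, 6, 1, 3, 7], r−c [-3, 0, -2, -4, -1, 5, 4, 1], r+c [5, 4, 8, 12, 11, 7, 10, 15] are all distinct, so no two queens attack.

(1,4) (2,2) (3,5) (4,8) (5,6) (6,1) (7,3) (8,7)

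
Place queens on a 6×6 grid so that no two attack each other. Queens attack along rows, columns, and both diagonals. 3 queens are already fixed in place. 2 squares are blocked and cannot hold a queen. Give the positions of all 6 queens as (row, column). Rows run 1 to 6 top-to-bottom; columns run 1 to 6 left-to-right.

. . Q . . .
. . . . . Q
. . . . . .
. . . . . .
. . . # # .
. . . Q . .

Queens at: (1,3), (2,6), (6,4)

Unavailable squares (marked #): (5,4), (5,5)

(1,3) (2,6) (3,2) (4,5) (5,1) (6,4)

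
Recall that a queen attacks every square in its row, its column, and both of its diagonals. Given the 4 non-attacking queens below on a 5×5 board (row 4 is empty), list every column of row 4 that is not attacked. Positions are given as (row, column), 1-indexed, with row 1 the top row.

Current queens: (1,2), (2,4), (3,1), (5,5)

(1,2) attacks row 4 at column 2 and diagonals 5.
(2,4) attacks row 4 at column 4 and diagonals 2.
(3,1) attacks row 4 at column 1 and diagonals 2.
(5,5) attacks row 4 at column 5 and diagonals 4.
Attacked columns: {1, 2, 4, 5}. Safe: {3}.

columns 3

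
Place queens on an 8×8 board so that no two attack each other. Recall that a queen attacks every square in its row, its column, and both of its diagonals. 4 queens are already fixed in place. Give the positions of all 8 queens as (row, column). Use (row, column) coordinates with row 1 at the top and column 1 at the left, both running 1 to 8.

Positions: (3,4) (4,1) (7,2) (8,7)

(1,5) (2,8) (3,4) (4,1) (5,3) (6,6) (7,2) (8,7)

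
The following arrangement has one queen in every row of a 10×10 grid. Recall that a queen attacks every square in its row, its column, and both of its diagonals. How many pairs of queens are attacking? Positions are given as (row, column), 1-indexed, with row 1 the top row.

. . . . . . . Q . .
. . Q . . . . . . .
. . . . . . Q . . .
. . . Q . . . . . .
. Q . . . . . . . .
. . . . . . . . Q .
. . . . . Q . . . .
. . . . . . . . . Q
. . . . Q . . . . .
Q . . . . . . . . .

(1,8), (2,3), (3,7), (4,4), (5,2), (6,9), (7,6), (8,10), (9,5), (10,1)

0

All columns are distinct and no two queens satisfy |Δrow| = |Δcol|, so no pair attacks.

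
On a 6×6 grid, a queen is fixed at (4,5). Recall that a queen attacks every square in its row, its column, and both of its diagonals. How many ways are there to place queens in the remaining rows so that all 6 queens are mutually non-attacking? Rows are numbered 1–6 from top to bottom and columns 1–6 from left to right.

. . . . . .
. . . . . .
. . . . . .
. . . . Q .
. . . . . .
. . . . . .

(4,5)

Branch on row 1: col 1 → 0; col 3 → 1; col 4 → 0; col 6 → 0.
Sum: 0 + 1 + 0 + 0 = 1.

1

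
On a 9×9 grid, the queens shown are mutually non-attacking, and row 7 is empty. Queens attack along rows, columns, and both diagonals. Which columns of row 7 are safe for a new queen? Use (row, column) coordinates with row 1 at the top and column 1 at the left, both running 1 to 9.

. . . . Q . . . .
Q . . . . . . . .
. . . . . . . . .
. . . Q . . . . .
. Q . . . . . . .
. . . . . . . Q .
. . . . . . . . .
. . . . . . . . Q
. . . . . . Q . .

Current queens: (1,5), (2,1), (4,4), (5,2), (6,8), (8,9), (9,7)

columns 3

(1,5) attacks row 7 at column 5.
(2,1) attacks row 7 at column 1 and diagonals 6.
(4,4) attacks row 7 at column 4 and diagonals 1, 7.
(5,2) attacks row 7 at column 2 and diagonals 4.
(6,8) attacks row 7 at column 8 and diagonals 7, 9.
(8,9) attacks row 7 at column 9 and diagonals 8.
(9,7) attacks row 7 at column 7 and diagonals 5, 9.
Attacked columns: {1, 2, 4, 5, 6, 7, 8, 9}. Safe: {3}.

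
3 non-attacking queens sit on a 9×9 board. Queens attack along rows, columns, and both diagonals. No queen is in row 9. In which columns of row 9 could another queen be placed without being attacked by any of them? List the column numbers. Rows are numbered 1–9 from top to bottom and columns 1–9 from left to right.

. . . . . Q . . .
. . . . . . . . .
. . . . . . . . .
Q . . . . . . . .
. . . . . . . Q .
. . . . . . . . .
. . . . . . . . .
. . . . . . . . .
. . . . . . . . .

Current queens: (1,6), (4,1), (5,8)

columns 2, 3, 5, 7, 9

(1,6) attacks row 9 at column 6.
(4,1) attacks row 9 at column 1 and diagonals 6.
(5,8) attacks row 9 at column 8 and diagonals 4.
Attacked columns: {1, 4, 6, 8}. Safe: {2, 3, 5, 7, 9}.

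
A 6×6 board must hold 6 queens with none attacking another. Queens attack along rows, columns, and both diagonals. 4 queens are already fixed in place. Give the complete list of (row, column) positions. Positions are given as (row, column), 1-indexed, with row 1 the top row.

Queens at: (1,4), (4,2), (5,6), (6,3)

(1,4) (2,1) (3,5) (4,2) (5,6) (6,3)

Row 2: attacked by (1,4)→{3,4,5}; (4,2)→{2,4}; (5,6)→{3,6}; (6,3)→{3}. Safe: 1. Place at column 1.
Row 3: attacked by (1,4)→{2,4,6}; (2,1)→{1,2}; (4,2)→{1,2,3}; (5,6)→{4,6}; (6,3)→{3,6}. Safe: 5. Place at column 5.
Columns [4, 1, 5, 2, 6, 3], r−c [-3, 1, -2, 2, -1, 3], r+c [5, 3, 8, 6, 11, 9] are all distinct, so no two queens attack.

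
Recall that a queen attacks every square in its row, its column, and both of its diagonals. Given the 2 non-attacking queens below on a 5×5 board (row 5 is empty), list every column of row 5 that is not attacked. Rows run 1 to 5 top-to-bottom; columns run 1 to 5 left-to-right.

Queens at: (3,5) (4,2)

columns 4

(3,5) attacks row 5 at column 5 and diagonals 3.
(4,2) attacks row 5 at column 2 and diagonals 1, 3.
Attacked columns: {1, 2, 3, 5}. Safe: {4}.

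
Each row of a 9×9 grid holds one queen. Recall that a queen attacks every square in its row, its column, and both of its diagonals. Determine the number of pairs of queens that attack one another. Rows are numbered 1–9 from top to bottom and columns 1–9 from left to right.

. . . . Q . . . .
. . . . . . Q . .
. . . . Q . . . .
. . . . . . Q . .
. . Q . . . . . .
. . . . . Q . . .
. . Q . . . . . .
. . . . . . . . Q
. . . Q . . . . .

Same column: (1,5)–(3,5) (column 5); (2,7)–(4,7) (column 7); (5,3)–(7,3) (column 3).
Same diagonal: (3,5)–(5,3) (|3−5| = |5−3| = 2).
Total attacking pairs: 4.

4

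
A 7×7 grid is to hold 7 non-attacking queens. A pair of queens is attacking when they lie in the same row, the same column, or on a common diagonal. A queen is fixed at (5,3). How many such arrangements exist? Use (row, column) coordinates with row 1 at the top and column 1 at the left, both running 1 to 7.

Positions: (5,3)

Branch on row 1: col 1 → 1; col 2 → 1; col 4 → 1; col 5 → 2; col 6 → 1.
Sum: 1 + 1 + 1 + 2 + 1 = 6.

6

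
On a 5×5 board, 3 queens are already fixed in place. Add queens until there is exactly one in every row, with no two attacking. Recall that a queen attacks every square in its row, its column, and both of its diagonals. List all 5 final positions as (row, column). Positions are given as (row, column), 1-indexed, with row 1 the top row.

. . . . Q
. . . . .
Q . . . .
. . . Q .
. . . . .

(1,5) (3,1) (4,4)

Row 2: attacked by (1,5)→{4,5}; (3,1)→{1,2}; (4,4)→{2,4}. Safe: 3. Place at column 3.
Row 5: attacked by (1,5)→{1,5}; (2,3)→{3}; (3,1)→{1,3}; (4,4)→{3,4,5}. Safe: 2. Place at column 2.
Columns [5, 3, 1, 4, 2], r−c [-4, -1, 2, 0, 3], r+c [6, 5, 4, 8, 7] are all distinct, so no two queens attack.

(1,5) (2,3) (3,1) (4,4) (5,2)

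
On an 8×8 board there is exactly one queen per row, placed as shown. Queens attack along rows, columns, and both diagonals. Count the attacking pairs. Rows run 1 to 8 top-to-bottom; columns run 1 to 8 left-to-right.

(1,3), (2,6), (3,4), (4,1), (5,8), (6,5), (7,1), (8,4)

Same column: (3,4)–(8,4) (column 4); (4,1)–(7,1) (column 1).
Same diagonal: (2,6)–(7,1) (|2−7| = |6−1| = 5).
Total attacking pairs: 3.

3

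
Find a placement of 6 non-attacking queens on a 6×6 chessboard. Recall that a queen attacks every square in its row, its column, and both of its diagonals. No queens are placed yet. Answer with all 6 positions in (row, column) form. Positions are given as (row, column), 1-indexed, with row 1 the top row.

(1,2) (2,4) (3,6) (4,1) (5,3) (6,5)

Row 1: Safe: 1, 2, 3, 4, 5, 6. Place at column 2.
Row 2: attacked by (1,2)→{1,2,3}. Safe: 4, 5, 6. Place at column 4.
Row 3: attacked by (1,2)→{2,4}; (2,4)→{3,4,5}. Safe: 1, 6. Place at column 6.
Row 4: attacked by (1,2)→{2,5}; (2,4)→{2,4,6}; (3,6)→{5,6}. Safe: 1, 3. Place at column 1.
Row 5: attacked by (1,2)→{2,6}; (2,4)→{1,4}; (3,6)→{4,6}; (4,1)→{1,2}. Safe: 3, 5. Place at column 3.
Row 6: attacked by (1,2)→{2}; (2,4)→{4}; (3,6)→{3,6}; (4,1)→{1,3}; (5,3)→{2,3,4}. Safe: 5. Place at column 5.
Columns [2, 4, 6, 1, 3, 5], r−c [-1, -2, -3, 3, 2, 1], r+c [3, 6, 9, 5, 8, 11] are all distinct, so no two queens attack.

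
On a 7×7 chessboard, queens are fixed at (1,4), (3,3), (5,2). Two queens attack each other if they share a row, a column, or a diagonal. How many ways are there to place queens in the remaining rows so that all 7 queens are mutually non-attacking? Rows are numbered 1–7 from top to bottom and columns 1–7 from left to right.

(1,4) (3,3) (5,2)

Branch on row 2: col 1 → 1; col 6 → 0; col 7 → 1.
Sum: 1 + 0 + 1 = 2.

2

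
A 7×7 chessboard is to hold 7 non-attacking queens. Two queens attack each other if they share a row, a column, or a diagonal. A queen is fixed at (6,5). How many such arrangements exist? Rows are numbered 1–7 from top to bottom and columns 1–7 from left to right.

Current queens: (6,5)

6

Branch on row 1: col 1 → 1; col 2 → 1; col 3 → 0; col 4 → 1; col 6 → 3; col 7 → 0.
Sum: 1 + 1 + 0 + 1 + 3 + 0 = 6.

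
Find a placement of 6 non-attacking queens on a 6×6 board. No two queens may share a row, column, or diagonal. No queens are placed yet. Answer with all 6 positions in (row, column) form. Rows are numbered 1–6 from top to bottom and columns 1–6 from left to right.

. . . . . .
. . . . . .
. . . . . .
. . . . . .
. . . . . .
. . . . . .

(1,2) (2,4) (3,6) (4,1) (5,3) (6,5)

Row 1: Safe: 1, 2, 3, 4, 5, 6. Place at column 2.
Row 2: attacked by (1,2)→{1,2,3}. Safe: 4, 5, 6. Place at column 4.
Row 3: attacked by (1,2)→{2,4}; (2,4)→{3,4,5}. Safe: 1, 6. Place at column 6.
Row 4: attacked by (1,2)→{2,5}; (2,4)→{2,4,6}; (3,6)→{5,6}. Safe: 1, 3. Place at column 1.
Row 5: attacked by (1,2)→{2,6}; (2,4)→{1,4}; (3,6)→{4,6}; (4,1)→{1,2}. Safe: 3, 5. Place at column 3.
Row 6: attacked by (1,2)→{2}; (2,4)→{4}; (3,6)→{3,6}; (4,1)→{1,3}; (5,3)→{2,3,4}. Safe: 5. Place at column 5.
Columns [2, 4, 6, 1, 3, 5], r−c [-1, -2, -3, 3, 2, 1], r+c [3, 6, 9, 5, 8, 11] are all distinct, so no two queens attack.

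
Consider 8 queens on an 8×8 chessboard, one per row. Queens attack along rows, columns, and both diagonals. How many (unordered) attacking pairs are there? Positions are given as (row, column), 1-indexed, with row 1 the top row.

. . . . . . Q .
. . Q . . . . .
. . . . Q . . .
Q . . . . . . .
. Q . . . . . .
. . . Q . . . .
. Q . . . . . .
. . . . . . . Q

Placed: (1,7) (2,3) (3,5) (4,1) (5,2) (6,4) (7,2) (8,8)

Same column: (5,2)–(7,2) (column 2).
Same diagonal: (1,7)–(3,5) (|1−3| = |7−5| = 2); (2,3)–(4,1) (|2−4| = |3−1| = 2); (4,1)–(5,2) (|4−5| = |1−2| = 1).
Total attacking pairs: 4.

4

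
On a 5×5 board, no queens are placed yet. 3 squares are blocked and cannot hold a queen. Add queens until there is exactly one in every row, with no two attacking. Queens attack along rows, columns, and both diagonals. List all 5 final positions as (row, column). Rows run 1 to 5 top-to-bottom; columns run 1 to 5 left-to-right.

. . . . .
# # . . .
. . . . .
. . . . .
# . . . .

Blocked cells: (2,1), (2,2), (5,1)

Row 1: Safe: 1, 2, 3, 4, 5. Place at column 1.
Row 2: attacked by (1,1)→{1,2}. Blocked: 1,2. Safe: 3, 4, 5. Place at column 4.
Row 3: attacked by (1,1)→{1,3}; (2,4)→{3,4,5}. Safe: 2. Place at column 2.
Row 4: attacked by (1,1)→{1,4}; (2,4)→{2,4}; (3,2)→{1,2,3}. Safe: 5. Place at column 5.
Row 5: attacked by (1,1)→{1,5}; (2,4)→{1,4}; (3,2)→{2,4}; (4,5)→{4,5}. Blocked: 1. Safe: 3. Place at column 3.
Columns [1, 4, 2, 5, 3], r−c [0, -2, 1, -1, 2], r+c [2, 6, 5, 9, 8] are all distinct, so no two queens attack.

(1,1) (2,4) (3,2) (4,5) (5,3)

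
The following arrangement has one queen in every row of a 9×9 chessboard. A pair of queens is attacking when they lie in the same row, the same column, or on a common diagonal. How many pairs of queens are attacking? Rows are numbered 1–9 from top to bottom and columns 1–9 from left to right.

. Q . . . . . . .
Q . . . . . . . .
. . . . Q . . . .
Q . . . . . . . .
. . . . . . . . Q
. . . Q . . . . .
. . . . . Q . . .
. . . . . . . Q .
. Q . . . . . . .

Same column: (1,2)–(9,2) (column 2); (2,1)–(4,1) (column 1).
Same diagonal: (1,2)–(2,1) (|1−2| = |2−1| = 1); (2,1)–(7,6) (|2−7| = |1−6| = 5).
Total attacking pairs: 4.

4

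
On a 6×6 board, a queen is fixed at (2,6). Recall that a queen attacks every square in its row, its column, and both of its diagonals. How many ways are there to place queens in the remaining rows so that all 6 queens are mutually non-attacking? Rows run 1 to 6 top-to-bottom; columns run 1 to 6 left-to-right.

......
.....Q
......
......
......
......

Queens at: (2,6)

1

Branch on row 1: col 1 → 0; col 2 → 0; col 3 → 1; col 4 → 0.
Sum: 0 + 0 + 1 + 0 = 1.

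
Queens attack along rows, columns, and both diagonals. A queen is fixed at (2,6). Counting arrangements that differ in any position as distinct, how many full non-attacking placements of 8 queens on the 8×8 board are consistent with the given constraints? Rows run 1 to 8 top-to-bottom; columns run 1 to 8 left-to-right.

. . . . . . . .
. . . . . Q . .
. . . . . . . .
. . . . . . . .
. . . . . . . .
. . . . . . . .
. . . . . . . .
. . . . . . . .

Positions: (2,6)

Branch on row 1: col 1 → 1; col 2 → 2; col 3 → 8; col 4 → 3; col 8 → 0.
Sum: 1 + 2 + 8 + 3 + 0 = 14.

14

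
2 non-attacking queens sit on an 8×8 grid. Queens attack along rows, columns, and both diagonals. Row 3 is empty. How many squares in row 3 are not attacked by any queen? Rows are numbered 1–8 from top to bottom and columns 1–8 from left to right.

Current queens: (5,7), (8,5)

6

(5,7) attacks row 3 at column 7 and diagonals 5.
(8,5) attacks row 3 at column 5.
Attacked columns: {5, 7}. Safe: {1, 2, 3, 4, 6, 8}.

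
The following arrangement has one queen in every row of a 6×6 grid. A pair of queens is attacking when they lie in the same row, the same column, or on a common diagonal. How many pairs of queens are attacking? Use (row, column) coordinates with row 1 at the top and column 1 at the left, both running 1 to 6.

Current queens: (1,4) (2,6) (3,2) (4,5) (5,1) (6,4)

2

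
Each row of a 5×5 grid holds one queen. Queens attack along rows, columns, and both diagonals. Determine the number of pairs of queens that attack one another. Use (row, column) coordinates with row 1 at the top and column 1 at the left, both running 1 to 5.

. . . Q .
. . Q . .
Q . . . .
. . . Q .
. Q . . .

Same column: (1,4)–(4,4) (column 4).
Same diagonal: (1,4)–(2,3) (|1−2| = |4−3| = 1).
Total attacking pairs: 2.

2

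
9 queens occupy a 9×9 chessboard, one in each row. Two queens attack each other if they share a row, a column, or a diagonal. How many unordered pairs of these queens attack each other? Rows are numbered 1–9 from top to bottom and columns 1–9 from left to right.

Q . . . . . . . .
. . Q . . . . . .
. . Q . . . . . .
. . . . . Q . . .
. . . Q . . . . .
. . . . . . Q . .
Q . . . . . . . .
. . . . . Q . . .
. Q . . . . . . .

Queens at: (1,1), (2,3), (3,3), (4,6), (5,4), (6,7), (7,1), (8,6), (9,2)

5

Same column: (1,1)–(7,1) (column 1); (2,3)–(3,3) (column 3); (4,6)–(8,6) (column 6).
Same diagonal: (1,1)–(3,3) (|1−3| = |1−3| = 2); (2,3)–(6,7) (|2−6| = |3−7| = 4).
Total attacking pairs: 5.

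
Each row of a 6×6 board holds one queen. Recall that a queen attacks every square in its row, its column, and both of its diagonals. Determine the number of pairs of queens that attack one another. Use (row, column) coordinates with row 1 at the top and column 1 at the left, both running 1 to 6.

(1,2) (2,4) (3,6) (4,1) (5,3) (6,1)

Same column: (4,1)–(6,1) (column 1).
Total attacking pairs: 1.

1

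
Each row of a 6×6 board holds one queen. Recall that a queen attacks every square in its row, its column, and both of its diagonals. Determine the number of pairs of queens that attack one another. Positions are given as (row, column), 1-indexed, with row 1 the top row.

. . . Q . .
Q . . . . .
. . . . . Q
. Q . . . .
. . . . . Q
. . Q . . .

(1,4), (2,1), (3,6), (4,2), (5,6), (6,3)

Same column: (3,6)–(5,6) (column 6).
Same diagonal: (1,4)–(3,6) (|1−3| = |4−6| = 2); (3,6)–(6,3) (|3−6| = |6−3| = 3).
Total attacking pairs: 3.

3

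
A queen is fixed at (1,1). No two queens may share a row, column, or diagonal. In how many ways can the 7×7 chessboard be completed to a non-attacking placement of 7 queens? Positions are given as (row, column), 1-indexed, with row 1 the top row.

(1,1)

Branch on row 2: col 3 → 1; col 4 → 1; col 5 → 1; col 6 → 1; col 7 → 0.
Sum: 1 + 1 + 1 + 1 + 0 = 4.

4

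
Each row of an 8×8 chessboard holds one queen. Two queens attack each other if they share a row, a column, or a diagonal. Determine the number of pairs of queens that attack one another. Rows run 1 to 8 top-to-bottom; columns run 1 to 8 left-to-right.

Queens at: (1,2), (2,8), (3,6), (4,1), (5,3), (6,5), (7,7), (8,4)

0

All columns are distinct and no two queens satisfy |Δrow| = |Δcol|, so no pair attacks.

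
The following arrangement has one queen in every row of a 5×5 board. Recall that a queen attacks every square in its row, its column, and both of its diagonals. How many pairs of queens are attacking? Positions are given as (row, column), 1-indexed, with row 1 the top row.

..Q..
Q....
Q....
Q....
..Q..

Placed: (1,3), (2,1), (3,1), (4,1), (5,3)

6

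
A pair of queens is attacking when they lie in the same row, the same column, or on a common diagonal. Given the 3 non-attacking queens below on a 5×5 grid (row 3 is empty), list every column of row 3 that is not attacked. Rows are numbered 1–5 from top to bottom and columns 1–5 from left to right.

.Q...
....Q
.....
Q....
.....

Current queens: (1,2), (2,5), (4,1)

columns 3

(1,2) attacks row 3 at column 2 and diagonals 4.
(2,5) attacks row 3 at column 5 and diagonals 4.
(4,1) attacks row 3 at column 1 and diagonals 2.
Attacked columns: {1, 2, 4, 5}. Safe: {3}.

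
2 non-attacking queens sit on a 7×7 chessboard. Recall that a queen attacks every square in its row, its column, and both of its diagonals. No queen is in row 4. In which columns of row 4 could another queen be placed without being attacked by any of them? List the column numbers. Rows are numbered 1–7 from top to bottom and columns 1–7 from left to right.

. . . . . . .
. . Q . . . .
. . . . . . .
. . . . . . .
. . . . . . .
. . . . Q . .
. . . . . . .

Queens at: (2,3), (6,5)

columns 2, 4, 6

(2,3) attacks row 4 at column 3 and diagonals 1, 5.
(6,5) attacks row 4 at column 5 and diagonals 3, 7.
Attacked columns: {1, 3, 5, 7}. Safe: {2, 4, 6}.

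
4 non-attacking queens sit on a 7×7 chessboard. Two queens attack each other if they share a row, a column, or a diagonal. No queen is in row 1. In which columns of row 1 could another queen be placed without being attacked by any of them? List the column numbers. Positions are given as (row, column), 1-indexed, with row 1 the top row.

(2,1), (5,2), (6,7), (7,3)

columns 4, 5

(2,1) attacks row 1 at column 1 and diagonals 2.
(5,2) attacks row 1 at column 2 and diagonals 6.
(6,7) attacks row 1 at column 7 and diagonals 2.
(7,3) attacks row 1 at column 3.
Attacked columns: {1, 2, 3, 6, 7}. Safe: {4, 5}.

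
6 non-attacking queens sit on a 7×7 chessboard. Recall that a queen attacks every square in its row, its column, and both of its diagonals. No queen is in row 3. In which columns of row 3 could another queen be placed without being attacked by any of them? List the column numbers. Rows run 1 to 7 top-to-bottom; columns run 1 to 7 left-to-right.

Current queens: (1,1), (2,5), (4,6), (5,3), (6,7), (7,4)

(1,1) attacks row 3 at column 1 and diagonals 3.
(2,5) attacks row 3 at column 5 and diagonals 4, 6.
(4,6) attacks row 3 at column 6 and diagonals 5, 7.
(5,3) attacks row 3 at column 3 and diagonals 1, 5.
(6,7) attacks row 3 at column 7 and diagonals 4.
(7,4) attacks row 3 at column 4.
Attacked columns: {1, 3, 4, 5, 6, 7}. Safe: {2}.

columns 2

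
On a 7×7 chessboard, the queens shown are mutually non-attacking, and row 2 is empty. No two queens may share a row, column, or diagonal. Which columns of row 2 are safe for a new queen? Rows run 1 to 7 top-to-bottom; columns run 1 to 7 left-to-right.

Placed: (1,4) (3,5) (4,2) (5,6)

(1,4) attacks row 2 at column 4 and diagonals 3, 5.
(3,5) attacks row 2 at column 5 and diagonals 4, 6.
(4,2) attacks row 2 at column 2 and diagonals 4.
(5,6) attacks row 2 at column 6 and diagonals 3.
Attacked columns: {2, 3, 4, 5, 6}. Safe: {1, 7}.

columns 1, 7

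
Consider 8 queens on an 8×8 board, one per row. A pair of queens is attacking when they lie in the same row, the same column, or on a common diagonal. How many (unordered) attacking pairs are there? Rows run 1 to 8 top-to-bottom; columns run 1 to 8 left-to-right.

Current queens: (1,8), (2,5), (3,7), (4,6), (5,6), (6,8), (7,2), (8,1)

Same column: (1,8)–(6,8) (column 8); (4,6)–(5,6) (column 6).
Same diagonal: (1,8)–(7,2) (|1−7| = |8−2| = 6); (1,8)–(8,1) (|1−8| = |8−1| = 7); (3,7)–(4,6) (|3−4| = |7−6| = 1); (4,6)–(6,8) (|4−6| = |6−8| = 2); (7,2)–(8,1) (|7−8| = |2−1| = 1).
Total attacking pairs: 7.

7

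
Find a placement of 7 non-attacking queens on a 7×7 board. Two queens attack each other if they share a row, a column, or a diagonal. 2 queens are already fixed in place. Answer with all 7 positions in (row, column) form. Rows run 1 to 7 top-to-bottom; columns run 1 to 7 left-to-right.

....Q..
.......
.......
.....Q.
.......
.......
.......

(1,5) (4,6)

(1,5) (2,3) (3,1) (4,6) (5,4) (6,2) (7,7)

Row 2: attacked by (1,5)→{4,5,6}; (4,6)→{4,6}. Safe: 1, 2, 3, 7. Place at column 3.
Row 3: attacked by (1,5)→{3,5,7}; (2,3)→{2,3,4}; (4,6)→{5,6,7}. Safe: 1. Place at column 1.
Row 5: attacked by (1,5)→{1,5}; (2,3)→{3,6}; (3,1)→{1,3}; (4,6)→{5,6,7}. Safe: 2, 4. Place at column 4.
Row 6: attacked by (1,5)→{5}; (2,3)→{3,7}; (3,1)→{1,4}; (4,6)→{4,6}; (5,4)→{3,4,5}. Safe: 2. Place at column 2.
Row 7: attacked by (1,5)→{5}; (2,3)→{3}; (3,1)→{1,5}; (4,6)→{3,6}; (5,4)→{2,4,6}; (6,2)→{1,2,3}. Safe: 7. Place at column 7.
Columns [5, 3, 1, 6, 4, 2, 7], r−c [-4, -1, 2, -2, 1, 4, 0], r+c [6, 5, 4, 10, 9, 8, 14] are all distinct, so no two queens attack.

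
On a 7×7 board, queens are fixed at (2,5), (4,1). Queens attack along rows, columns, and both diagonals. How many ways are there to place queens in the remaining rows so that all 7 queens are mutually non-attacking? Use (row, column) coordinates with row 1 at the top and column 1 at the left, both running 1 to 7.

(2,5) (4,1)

Branch on row 1: col 2 → 1; col 3 → 0; col 7 → 1.
Sum: 1 + 0 + 1 = 2.

2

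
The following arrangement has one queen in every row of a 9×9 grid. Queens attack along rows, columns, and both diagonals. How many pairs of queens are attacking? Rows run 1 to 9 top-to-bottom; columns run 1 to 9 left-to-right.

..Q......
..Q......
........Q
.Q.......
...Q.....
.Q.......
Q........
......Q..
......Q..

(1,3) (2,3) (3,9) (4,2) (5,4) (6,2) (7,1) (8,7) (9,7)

Same column: (1,3)–(2,3) (column 3); (4,2)–(6,2) (column 2); (8,7)–(9,7) (column 7).
Same diagonal: (4,2)–(9,7) (|4−9| = |2−7| = 5); (5,4)–(8,7) (|5−8| = |4−7| = 3); (6,2)–(7,1) (|6−7| = |2−1| = 1).
Total attacking pairs: 6.

6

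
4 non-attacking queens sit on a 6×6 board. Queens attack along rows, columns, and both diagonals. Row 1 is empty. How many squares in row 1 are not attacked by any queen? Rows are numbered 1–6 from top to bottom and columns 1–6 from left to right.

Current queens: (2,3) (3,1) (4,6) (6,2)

1

(2,3) attacks row 1 at column 3 and diagonals 2, 4.
(3,1) attacks row 1 at column 1 and diagonals 3.
(4,6) attacks row 1 at column 6 and diagonals 3.
(6,2) attacks row 1 at column 2.
Attacked columns: {1, 2, 3, 4, 6}. Safe: {5}.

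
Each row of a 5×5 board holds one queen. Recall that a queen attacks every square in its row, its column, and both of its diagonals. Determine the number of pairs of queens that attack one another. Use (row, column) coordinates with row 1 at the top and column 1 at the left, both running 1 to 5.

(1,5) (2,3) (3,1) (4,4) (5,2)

0

All columns are distinct and no two queens satisfy |Δrow| = |Δcol|, so no pair attacks.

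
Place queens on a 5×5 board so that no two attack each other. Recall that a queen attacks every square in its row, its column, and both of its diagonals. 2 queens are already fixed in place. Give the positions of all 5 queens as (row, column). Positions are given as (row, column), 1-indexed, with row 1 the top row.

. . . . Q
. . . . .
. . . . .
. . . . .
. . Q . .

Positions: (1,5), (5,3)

Row 2: attacked by (1,5)→{4,5}; (5,3)→{3}. Safe: 1, 2. Place at column 2.
Row 3: attacked by (1,5)→{3,5}; (2,2)→{1,2,3}; (5,3)→{1,3,5}. Safe: 4. Place at column 4.
Row 4: attacked by (1,5)→{2,5}; (2,2)→{2,4}; (3,4)→{3,4,5}; (5,3)→{2,3,4}. Safe: 1. Place at column 1.
Columns [5, 2, 4, 1, 3], r−c [-4, 0, -1, 3, 2], r+c [6, 4, 7, 5, 8] are all distinct, so no two queens attack.

(1,5) (2,2) (3,4) (4,1) (5,3)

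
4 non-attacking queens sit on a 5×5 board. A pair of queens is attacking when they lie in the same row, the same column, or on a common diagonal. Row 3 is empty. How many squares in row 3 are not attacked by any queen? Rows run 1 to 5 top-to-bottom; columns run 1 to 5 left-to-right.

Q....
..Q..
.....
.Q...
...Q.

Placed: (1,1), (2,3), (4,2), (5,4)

1

(1,1) attacks row 3 at column 1 and diagonals 3.
(2,3) attacks row 3 at column 3 and diagonals 2, 4.
(4,2) attacks row 3 at column 2 and diagonals 1, 3.
(5,4) attacks row 3 at column 4 and diagonals 2.
Attacked columns: {1, 2, 3, 4}. Safe: {5}.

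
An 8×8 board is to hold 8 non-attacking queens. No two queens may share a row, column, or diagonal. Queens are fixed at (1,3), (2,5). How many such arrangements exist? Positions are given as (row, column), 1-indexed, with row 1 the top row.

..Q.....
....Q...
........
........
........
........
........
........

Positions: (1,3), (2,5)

4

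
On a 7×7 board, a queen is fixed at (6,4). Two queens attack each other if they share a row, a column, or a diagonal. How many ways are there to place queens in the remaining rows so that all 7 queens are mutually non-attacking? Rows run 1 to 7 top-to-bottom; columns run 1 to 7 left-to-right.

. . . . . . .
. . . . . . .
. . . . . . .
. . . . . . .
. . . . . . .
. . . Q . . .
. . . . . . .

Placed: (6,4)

Branch on row 1: col 1 → 1; col 2 → 1; col 3 → 1; col 5 → 1; col 6 → 1; col 7 → 1.
Sum: 1 + 1 + 1 + 1 + 1 + 1 = 6.

6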